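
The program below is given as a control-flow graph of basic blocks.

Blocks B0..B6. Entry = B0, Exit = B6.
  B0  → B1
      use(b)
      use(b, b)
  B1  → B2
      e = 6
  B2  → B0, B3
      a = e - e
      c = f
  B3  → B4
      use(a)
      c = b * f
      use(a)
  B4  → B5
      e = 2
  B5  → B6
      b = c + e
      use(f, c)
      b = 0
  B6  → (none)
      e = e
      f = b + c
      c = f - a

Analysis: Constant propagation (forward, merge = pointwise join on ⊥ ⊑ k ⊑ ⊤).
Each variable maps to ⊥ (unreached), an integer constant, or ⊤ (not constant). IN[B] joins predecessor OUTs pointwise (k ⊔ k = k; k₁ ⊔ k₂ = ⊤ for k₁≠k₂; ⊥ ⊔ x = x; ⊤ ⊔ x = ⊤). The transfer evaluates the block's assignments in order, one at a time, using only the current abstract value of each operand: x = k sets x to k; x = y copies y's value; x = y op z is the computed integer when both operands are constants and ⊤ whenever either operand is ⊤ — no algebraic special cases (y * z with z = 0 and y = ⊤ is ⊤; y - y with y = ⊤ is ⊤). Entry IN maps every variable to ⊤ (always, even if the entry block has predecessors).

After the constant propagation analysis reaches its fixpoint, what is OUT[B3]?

Fixpoint table:
  B0:  IN=(all ⊤)  OUT=(all ⊤)
  B1:  IN=(all ⊤)  OUT={e:6; rest ⊤}
  B2:  IN={e:6; rest ⊤}  OUT={a:0, e:6; rest ⊤}
  B3:  IN={a:0, e:6; rest ⊤}  OUT={a:0, e:6; rest ⊤}
  B4:  IN={a:0, e:6; rest ⊤}  OUT={a:0, e:2; rest ⊤}
  B5:  IN={a:0, e:2; rest ⊤}  OUT={a:0, b:0, e:2; rest ⊤}
  B6:  IN={a:0, b:0, e:2; rest ⊤}  OUT={a:0, b:0, e:2; rest ⊤}

Merge at B3: IN[B3] = OUT[B2] = {a: 0, b: ⊤, c: ⊤, d: ⊤, e: 6, f: ⊤}
Applying B3's transfer function to that IN value gives OUT[B3] (row B3 above).

Answer: {a: 0, b: ⊤, c: ⊤, d: ⊤, e: 6, f: ⊤}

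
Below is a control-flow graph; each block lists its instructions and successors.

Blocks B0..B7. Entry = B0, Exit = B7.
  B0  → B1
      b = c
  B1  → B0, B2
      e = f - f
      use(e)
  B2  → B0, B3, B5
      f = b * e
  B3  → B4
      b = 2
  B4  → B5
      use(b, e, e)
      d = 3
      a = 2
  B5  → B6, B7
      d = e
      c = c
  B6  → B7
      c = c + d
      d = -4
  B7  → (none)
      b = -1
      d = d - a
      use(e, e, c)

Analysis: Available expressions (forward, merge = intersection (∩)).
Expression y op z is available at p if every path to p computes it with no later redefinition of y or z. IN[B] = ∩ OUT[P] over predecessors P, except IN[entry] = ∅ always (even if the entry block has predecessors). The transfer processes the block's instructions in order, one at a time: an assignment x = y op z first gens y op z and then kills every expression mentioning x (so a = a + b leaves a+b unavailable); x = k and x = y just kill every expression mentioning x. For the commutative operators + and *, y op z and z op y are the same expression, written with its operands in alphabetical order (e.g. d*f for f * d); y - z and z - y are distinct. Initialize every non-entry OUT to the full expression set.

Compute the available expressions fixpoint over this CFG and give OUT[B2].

Answer: {b*e}

Derivation:
Converged values:
  B0: | IN={} | OUT={}
  B1: | IN={} | OUT={f-f}
  B2: | IN={f-f} | OUT={b*e}
  B3: | IN={b*e} | OUT={}
  B4: | IN={} | OUT={}
  B5: | IN={} | OUT={}
  B6: | IN={} | OUT={}
  B7: | IN={} | OUT={}

Merge at B2: IN[B2] = OUT[B1] = {f-f}
Applying B2's transfer function to that IN value gives OUT[B2] (row B2 above).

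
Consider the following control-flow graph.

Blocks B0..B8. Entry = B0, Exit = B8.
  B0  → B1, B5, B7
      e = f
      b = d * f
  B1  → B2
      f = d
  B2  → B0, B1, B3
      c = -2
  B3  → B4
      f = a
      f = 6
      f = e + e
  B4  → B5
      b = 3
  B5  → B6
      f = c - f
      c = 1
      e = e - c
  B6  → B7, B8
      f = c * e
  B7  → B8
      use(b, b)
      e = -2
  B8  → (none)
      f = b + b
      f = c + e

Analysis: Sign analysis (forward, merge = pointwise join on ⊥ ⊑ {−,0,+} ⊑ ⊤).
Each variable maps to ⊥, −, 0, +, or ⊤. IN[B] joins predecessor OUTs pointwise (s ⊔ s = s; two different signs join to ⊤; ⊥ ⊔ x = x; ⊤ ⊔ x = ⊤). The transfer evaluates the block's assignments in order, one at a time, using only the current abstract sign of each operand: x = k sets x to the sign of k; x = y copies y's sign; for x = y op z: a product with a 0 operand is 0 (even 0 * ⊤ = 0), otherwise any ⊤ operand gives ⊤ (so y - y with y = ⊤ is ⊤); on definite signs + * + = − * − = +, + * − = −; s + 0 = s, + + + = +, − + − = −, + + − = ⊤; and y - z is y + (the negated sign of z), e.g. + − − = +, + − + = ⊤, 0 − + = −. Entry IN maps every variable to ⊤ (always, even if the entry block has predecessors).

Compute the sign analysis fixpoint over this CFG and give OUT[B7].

Answer: {a: ⊤, b: ⊤, c: ⊤, d: ⊤, e: -, f: ⊤}

Working:
Converged values:
  B0:   IN=(all ⊤)   OUT=(all ⊤)
  B1:   IN=(all ⊤)   OUT=(all ⊤)
  B2:   IN=(all ⊤)   OUT={c:-; rest ⊤}
  B3:   IN={c:-; rest ⊤}   OUT={c:-; rest ⊤}
  B4:   IN={c:-; rest ⊤}   OUT={b:+, c:-; rest ⊤}
  B5:   IN=(all ⊤)   OUT={c:+; rest ⊤}
  B6:   IN={c:+; rest ⊤}   OUT={c:+; rest ⊤}
  B7:   IN=(all ⊤)   OUT={e:-; rest ⊤}
  B8:   IN=(all ⊤)   OUT=(all ⊤)

Merge at B7: IN[B7] = OUT[B0] ⊔ OUT[B6] = {a: ⊤, b: ⊤, c: ⊤, d: ⊤, e: ⊤, f: ⊤}
Applying B7's transfer function to that IN value gives OUT[B7] (row B7 above).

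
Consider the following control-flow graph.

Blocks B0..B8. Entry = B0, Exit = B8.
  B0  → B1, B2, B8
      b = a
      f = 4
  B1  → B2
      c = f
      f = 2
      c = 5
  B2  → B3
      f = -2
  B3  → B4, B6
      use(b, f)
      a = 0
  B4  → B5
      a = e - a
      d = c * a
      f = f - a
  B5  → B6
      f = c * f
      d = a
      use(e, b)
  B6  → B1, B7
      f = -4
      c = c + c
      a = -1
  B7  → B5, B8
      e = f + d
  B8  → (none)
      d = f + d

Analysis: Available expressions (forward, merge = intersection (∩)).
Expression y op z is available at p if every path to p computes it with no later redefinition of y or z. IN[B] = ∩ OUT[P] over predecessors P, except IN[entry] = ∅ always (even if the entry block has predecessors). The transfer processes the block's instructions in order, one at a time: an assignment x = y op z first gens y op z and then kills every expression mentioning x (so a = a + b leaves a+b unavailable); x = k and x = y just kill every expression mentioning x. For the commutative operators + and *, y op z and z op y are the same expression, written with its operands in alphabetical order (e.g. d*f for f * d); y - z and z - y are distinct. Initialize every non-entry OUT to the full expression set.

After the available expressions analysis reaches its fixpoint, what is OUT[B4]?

Answer: {a*c}

Derivation:
Converged values:
  B0:  IN={}  OUT={}
  B1:  IN={}  OUT={}
  B2:  IN={}  OUT={}
  B3:  IN={}  OUT={}
  B4:  IN={}  OUT={a*c}
  B5:  IN={}  OUT={}
  B6:  IN={}  OUT={}
  B7:  IN={}  OUT={d+f}
  B8:  IN={}  OUT={}

Merge at B4: IN[B4] = OUT[B3] = {}
Applying B4's transfer function to that IN value gives OUT[B4] (row B4 above).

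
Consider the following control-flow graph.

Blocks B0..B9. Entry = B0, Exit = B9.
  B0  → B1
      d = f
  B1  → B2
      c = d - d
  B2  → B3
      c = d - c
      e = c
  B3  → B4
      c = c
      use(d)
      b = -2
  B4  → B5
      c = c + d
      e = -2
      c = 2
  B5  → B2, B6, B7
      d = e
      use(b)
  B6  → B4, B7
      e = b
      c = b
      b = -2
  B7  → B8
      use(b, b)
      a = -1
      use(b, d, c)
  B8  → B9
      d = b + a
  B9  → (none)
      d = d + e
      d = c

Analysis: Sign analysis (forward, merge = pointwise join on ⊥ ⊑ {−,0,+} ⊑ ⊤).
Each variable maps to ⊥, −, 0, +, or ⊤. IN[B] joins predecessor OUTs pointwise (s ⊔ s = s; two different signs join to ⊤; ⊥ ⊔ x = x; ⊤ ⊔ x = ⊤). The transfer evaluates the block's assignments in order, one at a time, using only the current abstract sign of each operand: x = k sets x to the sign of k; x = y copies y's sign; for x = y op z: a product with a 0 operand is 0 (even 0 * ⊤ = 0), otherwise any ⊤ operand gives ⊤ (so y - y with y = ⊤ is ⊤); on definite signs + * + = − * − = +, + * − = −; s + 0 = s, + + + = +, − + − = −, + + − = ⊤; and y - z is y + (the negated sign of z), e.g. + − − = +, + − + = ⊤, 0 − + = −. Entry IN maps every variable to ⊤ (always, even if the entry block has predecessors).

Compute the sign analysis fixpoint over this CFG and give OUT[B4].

Answer: {a: ⊤, b: -, c: +, d: ⊤, e: -, f: ⊤}

Derivation:
Per-block solution:
  B0: | IN=(all ⊤) | OUT=(all ⊤)
  B1: | IN=(all ⊤) | OUT=(all ⊤)
  B2: | IN=(all ⊤) | OUT=(all ⊤)
  B3: | IN=(all ⊤) | OUT={b:-; rest ⊤}
  B4: | IN={b:-; rest ⊤} | OUT={b:-, c:+, e:-; rest ⊤}
  B5: | IN={b:-, c:+, e:-; rest ⊤} | OUT={b:-, c:+, d:-, e:-; rest ⊤}
  B6: | IN={b:-, c:+, d:-, e:-; rest ⊤} | OUT={b:-, c:-, d:-, e:-; rest ⊤}
  B7: | IN={b:-, d:-, e:-; rest ⊤} | OUT={a:-, b:-, d:-, e:-; rest ⊤}
  B8: | IN={a:-, b:-, d:-, e:-; rest ⊤} | OUT={a:-, b:-, d:-, e:-; rest ⊤}
  B9: | IN={a:-, b:-, d:-, e:-; rest ⊤} | OUT={a:-, b:-, e:-; rest ⊤}

Merge at B4: IN[B4] = OUT[B3] ⊔ OUT[B6] = {a: ⊤, b: -, c: ⊤, d: ⊤, e: ⊤, f: ⊤}
Applying B4's transfer function to that IN value gives OUT[B4] (row B4 above).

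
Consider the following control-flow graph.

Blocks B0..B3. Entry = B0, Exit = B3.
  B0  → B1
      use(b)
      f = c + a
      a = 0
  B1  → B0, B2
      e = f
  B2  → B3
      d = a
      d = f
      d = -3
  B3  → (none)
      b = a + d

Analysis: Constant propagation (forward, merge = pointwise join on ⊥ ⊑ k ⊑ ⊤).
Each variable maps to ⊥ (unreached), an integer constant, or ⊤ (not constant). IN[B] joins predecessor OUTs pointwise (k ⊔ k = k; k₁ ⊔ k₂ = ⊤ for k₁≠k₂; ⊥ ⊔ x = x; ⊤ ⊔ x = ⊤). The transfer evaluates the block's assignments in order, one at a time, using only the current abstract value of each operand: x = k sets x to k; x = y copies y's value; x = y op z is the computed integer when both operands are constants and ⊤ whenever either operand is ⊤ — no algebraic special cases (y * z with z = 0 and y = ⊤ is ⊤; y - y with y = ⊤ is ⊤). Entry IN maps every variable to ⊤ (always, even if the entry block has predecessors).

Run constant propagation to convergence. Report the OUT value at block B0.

Answer: {a: 0, b: ⊤, c: ⊤, d: ⊤, e: ⊤, f: ⊤}

Working:
Converged values:
  B0:  IN=(all ⊤)  OUT={a:0; rest ⊤}
  B1:  IN={a:0; rest ⊤}  OUT={a:0; rest ⊤}
  B2:  IN={a:0; rest ⊤}  OUT={a:0, d:-3; rest ⊤}
  B3:  IN={a:0, d:-3; rest ⊤}  OUT={a:0, b:-3, d:-3; rest ⊤}

Merge at B0 (entry node, so the boundary value (all ⊤) is joined with the incoming edge(s)): IN[B0] = (all ⊤) ⊔ OUT[B1] = {a: ⊤, b: ⊤, c: ⊤, d: ⊤, e: ⊤, f: ⊤}
Applying B0's transfer function to that IN value gives OUT[B0] (row B0 above).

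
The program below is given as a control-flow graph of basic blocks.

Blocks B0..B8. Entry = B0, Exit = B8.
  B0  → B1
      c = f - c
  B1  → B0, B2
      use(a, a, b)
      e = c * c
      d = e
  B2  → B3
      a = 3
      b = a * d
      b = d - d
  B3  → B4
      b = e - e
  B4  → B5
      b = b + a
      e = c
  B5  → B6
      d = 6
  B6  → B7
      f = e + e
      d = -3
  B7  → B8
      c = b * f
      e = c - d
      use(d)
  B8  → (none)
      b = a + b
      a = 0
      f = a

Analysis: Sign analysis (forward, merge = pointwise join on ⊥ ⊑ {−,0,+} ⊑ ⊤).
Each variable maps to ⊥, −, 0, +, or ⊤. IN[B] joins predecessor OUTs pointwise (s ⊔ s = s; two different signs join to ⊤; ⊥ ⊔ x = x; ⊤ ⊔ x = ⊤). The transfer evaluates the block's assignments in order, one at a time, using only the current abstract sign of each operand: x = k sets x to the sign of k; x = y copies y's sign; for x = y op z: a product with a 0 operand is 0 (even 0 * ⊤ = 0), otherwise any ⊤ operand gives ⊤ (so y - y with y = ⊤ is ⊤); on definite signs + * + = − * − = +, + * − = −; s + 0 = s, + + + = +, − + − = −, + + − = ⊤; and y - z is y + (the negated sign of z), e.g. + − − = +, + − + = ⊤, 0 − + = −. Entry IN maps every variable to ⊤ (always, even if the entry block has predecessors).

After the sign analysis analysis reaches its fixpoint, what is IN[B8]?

Fixpoint table:
  B0: | IN=(all ⊤) | OUT=(all ⊤)
  B1: | IN=(all ⊤) | OUT=(all ⊤)
  B2: | IN=(all ⊤) | OUT={a:+; rest ⊤}
  B3: | IN={a:+; rest ⊤} | OUT={a:+; rest ⊤}
  B4: | IN={a:+; rest ⊤} | OUT={a:+; rest ⊤}
  B5: | IN={a:+; rest ⊤} | OUT={a:+, d:+; rest ⊤}
  B6: | IN={a:+, d:+; rest ⊤} | OUT={a:+, d:-; rest ⊤}
  B7: | IN={a:+, d:-; rest ⊤} | OUT={a:+, d:-; rest ⊤}
  B8: | IN={a:+, d:-; rest ⊤} | OUT={a:0, d:-, f:0; rest ⊤}

Merge at B8: IN[B8] = OUT[B7] = {a: +, b: ⊤, c: ⊤, d: -, e: ⊤, f: ⊤}

Answer: {a: +, b: ⊤, c: ⊤, d: -, e: ⊤, f: ⊤}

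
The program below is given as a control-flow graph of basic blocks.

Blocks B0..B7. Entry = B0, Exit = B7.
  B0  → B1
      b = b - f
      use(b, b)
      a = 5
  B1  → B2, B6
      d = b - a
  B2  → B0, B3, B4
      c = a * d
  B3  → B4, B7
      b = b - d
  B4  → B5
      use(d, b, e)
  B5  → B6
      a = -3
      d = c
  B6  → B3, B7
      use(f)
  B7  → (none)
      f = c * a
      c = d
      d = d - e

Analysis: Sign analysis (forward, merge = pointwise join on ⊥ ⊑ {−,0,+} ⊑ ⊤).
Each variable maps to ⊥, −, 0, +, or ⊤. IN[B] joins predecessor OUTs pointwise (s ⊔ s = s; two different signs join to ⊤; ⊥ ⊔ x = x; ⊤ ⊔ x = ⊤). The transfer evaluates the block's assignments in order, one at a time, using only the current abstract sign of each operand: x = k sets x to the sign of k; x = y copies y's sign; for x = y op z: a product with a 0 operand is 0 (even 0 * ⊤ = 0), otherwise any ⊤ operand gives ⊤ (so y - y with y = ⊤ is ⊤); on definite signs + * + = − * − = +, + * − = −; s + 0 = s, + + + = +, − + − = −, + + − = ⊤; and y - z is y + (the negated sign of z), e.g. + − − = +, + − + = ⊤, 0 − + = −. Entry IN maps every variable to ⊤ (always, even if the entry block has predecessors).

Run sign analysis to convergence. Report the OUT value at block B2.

Answer: {a: +, b: ⊤, c: ⊤, d: ⊤, e: ⊤, f: ⊤}

Trace:
Fixpoint table:
  B0:   IN=(all ⊤)   OUT={a:+; rest ⊤}
  B1:   IN={a:+; rest ⊤}   OUT={a:+; rest ⊤}
  B2:   IN={a:+; rest ⊤}   OUT={a:+; rest ⊤}
  B3:   IN=(all ⊤)   OUT=(all ⊤)
  B4:   IN=(all ⊤)   OUT=(all ⊤)
  B5:   IN=(all ⊤)   OUT={a:-; rest ⊤}
  B6:   IN=(all ⊤)   OUT=(all ⊤)
  B7:   IN=(all ⊤)   OUT=(all ⊤)

Merge at B2: IN[B2] = OUT[B1] = {a: +, b: ⊤, c: ⊤, d: ⊤, e: ⊤, f: ⊤}
Applying B2's transfer function to that IN value gives OUT[B2] (row B2 above).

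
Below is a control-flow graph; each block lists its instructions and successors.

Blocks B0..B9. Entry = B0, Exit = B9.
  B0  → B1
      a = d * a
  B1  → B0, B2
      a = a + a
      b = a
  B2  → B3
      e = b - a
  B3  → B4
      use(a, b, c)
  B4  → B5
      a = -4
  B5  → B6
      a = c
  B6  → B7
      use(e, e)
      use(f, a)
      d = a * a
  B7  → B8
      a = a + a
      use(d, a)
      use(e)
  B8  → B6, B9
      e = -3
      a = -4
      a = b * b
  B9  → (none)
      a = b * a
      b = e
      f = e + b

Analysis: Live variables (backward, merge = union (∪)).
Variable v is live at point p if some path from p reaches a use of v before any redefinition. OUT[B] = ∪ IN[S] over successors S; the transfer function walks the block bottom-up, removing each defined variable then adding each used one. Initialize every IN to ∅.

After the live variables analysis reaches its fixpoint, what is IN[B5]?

Fixpoint table:
  B0:   IN={a, c, d, f}   OUT={a, c, d, f}
  B1:   IN={a, c, d, f}   OUT={a, b, c, d, f}
  B2:   IN={a, b, c, f}   OUT={a, b, c, e, f}
  B3:   IN={a, b, c, e, f}   OUT={b, c, e, f}
  B4:   IN={b, c, e, f}   OUT={b, c, e, f}
  B5:   IN={b, c, e, f}   OUT={a, b, e, f}
  B6:   IN={a, b, e, f}   OUT={a, b, d, e, f}
  B7:   IN={a, b, d, e, f}   OUT={b, f}
  B8:   IN={b, f}   OUT={a, b, e, f}
  B9:   IN={a, b, e}   OUT={}

Merge at B5: OUT[B5] = IN[B6] = {a, b, e, f}
Applying B5's transfer function to that OUT value gives IN[B5] (row B5 above).

Answer: {b, c, e, f}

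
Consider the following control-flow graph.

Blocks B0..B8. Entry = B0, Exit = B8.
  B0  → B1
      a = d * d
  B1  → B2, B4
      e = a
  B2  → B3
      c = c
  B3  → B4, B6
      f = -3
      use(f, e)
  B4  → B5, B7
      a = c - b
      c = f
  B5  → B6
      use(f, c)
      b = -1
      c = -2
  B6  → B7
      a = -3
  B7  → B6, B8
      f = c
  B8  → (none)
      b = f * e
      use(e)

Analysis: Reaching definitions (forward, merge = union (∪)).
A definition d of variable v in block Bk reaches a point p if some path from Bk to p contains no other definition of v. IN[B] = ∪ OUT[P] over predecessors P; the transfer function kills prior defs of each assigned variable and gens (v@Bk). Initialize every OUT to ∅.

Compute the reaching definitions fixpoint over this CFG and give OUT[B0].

Per-block solution:
  B0: | IN={} | OUT={a@B0}
  B1: | IN={a@B0} | OUT={a@B0, e@B1}
  B2: | IN={a@B0, e@B1} | OUT={a@B0, c@B2, e@B1}
  B3: | IN={a@B0, c@B2, e@B1} | OUT={a@B0, c@B2, e@B1, f@B3}
  B4: | IN={a@B0, c@B2, e@B1, f@B3} | OUT={a@B4, c@B4, e@B1, f@B3}
  B5: | IN={a@B4, c@B4, e@B1, f@B3} | OUT={a@B4, b@B5, c@B5, e@B1, f@B3}
  B6: | IN={a@B0, a@B4, a@B6, b@B5, c@B2, c@B4, c@B5, e@B1, f@B3, f@B7} | OUT={a@B6, b@B5, c@B2, c@B4, c@B5, e@B1, f@B3, f@B7}
  B7: | IN={a@B4, a@B6, b@B5, c@B2, c@B4, c@B5, e@B1, f@B3, f@B7} | OUT={a@B4, a@B6, b@B5, c@B2, c@B4, c@B5, e@B1, f@B7}
  B8: | IN={a@B4, a@B6, b@B5, c@B2, c@B4, c@B5, e@B1, f@B7} | OUT={a@B4, a@B6, b@B8, c@B2, c@B4, c@B5, e@B1, f@B7}

B0 is the boundary node: IN[B0] = {}
Applying B0's transfer function to that IN value gives OUT[B0] (row B0 above).

Answer: {a@B0}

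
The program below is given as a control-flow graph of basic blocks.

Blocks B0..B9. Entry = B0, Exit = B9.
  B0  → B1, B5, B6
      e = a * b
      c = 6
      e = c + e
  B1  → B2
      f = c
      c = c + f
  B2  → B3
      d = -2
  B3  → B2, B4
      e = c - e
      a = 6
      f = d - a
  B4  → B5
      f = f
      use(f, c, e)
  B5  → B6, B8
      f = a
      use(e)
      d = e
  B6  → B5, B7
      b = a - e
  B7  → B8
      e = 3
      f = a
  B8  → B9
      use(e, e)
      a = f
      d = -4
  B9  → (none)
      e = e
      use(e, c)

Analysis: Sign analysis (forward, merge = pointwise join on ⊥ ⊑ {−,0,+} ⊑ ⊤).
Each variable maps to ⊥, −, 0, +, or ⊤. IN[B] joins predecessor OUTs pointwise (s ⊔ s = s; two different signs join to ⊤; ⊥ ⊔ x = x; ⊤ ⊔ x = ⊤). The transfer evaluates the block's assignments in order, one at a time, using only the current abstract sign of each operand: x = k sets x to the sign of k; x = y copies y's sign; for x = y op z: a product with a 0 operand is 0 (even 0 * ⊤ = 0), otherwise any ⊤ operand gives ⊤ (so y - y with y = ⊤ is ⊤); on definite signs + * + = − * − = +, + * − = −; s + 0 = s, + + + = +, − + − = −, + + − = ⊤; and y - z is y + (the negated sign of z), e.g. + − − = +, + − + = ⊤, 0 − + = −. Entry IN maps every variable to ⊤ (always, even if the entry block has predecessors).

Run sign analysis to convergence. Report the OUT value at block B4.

Answer: {a: +, b: ⊤, c: +, d: -, e: ⊤, f: -}

Working:
Fixpoint table:
  B0:  IN=(all ⊤)  OUT={c:+; rest ⊤}
  B1:  IN={c:+; rest ⊤}  OUT={c:+, f:+; rest ⊤}
  B2:  IN={c:+; rest ⊤}  OUT={c:+, d:-; rest ⊤}
  B3:  IN={c:+, d:-; rest ⊤}  OUT={a:+, c:+, d:-, f:-; rest ⊤}
  B4:  IN={a:+, c:+, d:-, f:-; rest ⊤}  OUT={a:+, c:+, d:-, f:-; rest ⊤}
  B5:  IN={c:+; rest ⊤}  OUT={c:+; rest ⊤}
  B6:  IN={c:+; rest ⊤}  OUT={c:+; rest ⊤}
  B7:  IN={c:+; rest ⊤}  OUT={c:+, e:+; rest ⊤}
  B8:  IN={c:+; rest ⊤}  OUT={c:+, d:-; rest ⊤}
  B9:  IN={c:+, d:-; rest ⊤}  OUT={c:+, d:-; rest ⊤}

Merge at B4: IN[B4] = OUT[B3] = {a: +, b: ⊤, c: +, d: -, e: ⊤, f: -}
Applying B4's transfer function to that IN value gives OUT[B4] (row B4 above).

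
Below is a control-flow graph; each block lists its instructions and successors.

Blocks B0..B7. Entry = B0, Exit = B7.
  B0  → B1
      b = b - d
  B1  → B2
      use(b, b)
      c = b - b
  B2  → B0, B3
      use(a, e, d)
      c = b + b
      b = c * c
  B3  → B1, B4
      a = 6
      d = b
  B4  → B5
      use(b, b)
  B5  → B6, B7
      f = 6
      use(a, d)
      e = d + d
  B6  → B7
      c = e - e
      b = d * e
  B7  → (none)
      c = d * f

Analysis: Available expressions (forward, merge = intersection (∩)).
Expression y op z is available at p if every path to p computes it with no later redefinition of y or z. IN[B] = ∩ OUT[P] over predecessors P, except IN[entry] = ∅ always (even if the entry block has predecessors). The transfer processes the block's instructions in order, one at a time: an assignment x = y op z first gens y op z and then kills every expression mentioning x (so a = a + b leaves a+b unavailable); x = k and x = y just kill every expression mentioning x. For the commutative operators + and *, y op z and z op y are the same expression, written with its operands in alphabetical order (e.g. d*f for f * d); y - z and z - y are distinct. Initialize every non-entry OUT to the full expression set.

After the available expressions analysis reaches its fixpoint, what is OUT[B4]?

Answer: {c*c}

Trace:
Converged values:
  B0:  IN={}  OUT={}
  B1:  IN={}  OUT={b-b}
  B2:  IN={b-b}  OUT={c*c}
  B3:  IN={c*c}  OUT={c*c}
  B4:  IN={c*c}  OUT={c*c}
  B5:  IN={c*c}  OUT={c*c, d+d}
  B6:  IN={c*c, d+d}  OUT={d*e, d+d, e-e}
  B7:  IN={d+d}  OUT={d*f, d+d}

Merge at B4: IN[B4] = OUT[B3] = {c*c}
Applying B4's transfer function to that IN value gives OUT[B4] (row B4 above).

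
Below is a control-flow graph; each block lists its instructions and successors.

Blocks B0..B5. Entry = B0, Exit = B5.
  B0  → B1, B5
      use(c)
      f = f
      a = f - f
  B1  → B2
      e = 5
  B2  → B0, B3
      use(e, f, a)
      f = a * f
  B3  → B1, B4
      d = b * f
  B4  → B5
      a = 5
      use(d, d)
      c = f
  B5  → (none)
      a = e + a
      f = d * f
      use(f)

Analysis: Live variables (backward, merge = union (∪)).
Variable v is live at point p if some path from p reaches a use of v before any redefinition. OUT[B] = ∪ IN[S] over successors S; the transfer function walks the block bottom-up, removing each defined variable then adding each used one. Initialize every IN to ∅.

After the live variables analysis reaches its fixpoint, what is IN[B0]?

Answer: {b, c, d, e, f}

Working:
Converged values:
  B0: | IN={b, c, d, e, f} | OUT={a, b, c, d, e, f}
  B1: | IN={a, b, c, d, f} | OUT={a, b, c, d, e, f}
  B2: | IN={a, b, c, d, e, f} | OUT={a, b, c, d, e, f}
  B3: | IN={a, b, c, e, f} | OUT={a, b, c, d, e, f}
  B4: | IN={d, e, f} | OUT={a, d, e, f}
  B5: | IN={a, d, e, f} | OUT={}

Merge at B0: OUT[B0] = IN[B1] ⊔ IN[B5] = {a, b, c, d, e, f}
Applying B0's transfer function to that OUT value gives IN[B0] (row B0 above).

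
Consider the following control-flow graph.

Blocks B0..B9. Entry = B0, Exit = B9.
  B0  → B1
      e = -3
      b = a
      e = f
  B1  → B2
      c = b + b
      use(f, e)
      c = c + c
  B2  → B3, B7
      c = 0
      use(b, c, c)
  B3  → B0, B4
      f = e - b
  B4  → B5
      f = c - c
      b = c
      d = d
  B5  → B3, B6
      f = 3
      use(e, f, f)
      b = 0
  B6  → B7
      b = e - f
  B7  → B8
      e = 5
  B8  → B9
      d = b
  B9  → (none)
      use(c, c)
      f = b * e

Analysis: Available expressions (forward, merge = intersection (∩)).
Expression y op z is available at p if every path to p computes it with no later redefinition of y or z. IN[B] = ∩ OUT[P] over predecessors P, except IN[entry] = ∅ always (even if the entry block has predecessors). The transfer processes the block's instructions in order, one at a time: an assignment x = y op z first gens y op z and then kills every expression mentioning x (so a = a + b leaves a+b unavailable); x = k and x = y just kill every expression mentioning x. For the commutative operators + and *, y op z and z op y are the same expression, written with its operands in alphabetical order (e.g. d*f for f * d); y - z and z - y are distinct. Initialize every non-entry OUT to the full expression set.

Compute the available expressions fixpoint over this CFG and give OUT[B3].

Answer: {e-b}

Derivation:
Per-block solution:
  B0:  IN={}  OUT={}
  B1:  IN={}  OUT={b+b}
  B2:  IN={b+b}  OUT={b+b}
  B3:  IN={}  OUT={e-b}
  B4:  IN={e-b}  OUT={c-c}
  B5:  IN={c-c}  OUT={c-c}
  B6:  IN={c-c}  OUT={c-c, e-f}
  B7:  IN={}  OUT={}
  B8:  IN={}  OUT={}
  B9:  IN={}  OUT={b*e}

Merge at B3: IN[B3] = OUT[B2] ∩ OUT[B5] = {}
Applying B3's transfer function to that IN value gives OUT[B3] (row B3 above).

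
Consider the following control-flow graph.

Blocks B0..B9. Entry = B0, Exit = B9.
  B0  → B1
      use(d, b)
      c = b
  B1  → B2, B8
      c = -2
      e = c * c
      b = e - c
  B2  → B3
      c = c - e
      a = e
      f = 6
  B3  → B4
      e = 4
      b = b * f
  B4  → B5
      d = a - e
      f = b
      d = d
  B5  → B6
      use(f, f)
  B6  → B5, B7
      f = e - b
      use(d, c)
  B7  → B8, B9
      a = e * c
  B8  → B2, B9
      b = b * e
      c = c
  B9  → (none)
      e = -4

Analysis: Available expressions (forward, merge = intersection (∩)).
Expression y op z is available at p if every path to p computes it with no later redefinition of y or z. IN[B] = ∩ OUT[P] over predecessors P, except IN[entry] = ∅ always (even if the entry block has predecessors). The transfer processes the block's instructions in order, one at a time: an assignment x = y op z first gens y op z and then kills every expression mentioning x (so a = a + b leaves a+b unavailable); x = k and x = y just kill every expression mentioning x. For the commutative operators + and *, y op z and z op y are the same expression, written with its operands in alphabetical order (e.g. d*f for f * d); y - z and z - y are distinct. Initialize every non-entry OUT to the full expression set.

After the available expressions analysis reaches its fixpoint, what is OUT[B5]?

Answer: {a-e}

Trace:
Per-block solution:
  B0: | IN={} | OUT={}
  B1: | IN={} | OUT={c*c, e-c}
  B2: | IN={} | OUT={}
  B3: | IN={} | OUT={}
  B4: | IN={} | OUT={a-e}
  B5: | IN={a-e} | OUT={a-e}
  B6: | IN={a-e} | OUT={a-e, e-b}
  B7: | IN={a-e, e-b} | OUT={c*e, e-b}
  B8: | IN={} | OUT={}
  B9: | IN={} | OUT={}

Merge at B5: IN[B5] = OUT[B4] ∩ OUT[B6] = {a-e}
Applying B5's transfer function to that IN value gives OUT[B5] (row B5 above).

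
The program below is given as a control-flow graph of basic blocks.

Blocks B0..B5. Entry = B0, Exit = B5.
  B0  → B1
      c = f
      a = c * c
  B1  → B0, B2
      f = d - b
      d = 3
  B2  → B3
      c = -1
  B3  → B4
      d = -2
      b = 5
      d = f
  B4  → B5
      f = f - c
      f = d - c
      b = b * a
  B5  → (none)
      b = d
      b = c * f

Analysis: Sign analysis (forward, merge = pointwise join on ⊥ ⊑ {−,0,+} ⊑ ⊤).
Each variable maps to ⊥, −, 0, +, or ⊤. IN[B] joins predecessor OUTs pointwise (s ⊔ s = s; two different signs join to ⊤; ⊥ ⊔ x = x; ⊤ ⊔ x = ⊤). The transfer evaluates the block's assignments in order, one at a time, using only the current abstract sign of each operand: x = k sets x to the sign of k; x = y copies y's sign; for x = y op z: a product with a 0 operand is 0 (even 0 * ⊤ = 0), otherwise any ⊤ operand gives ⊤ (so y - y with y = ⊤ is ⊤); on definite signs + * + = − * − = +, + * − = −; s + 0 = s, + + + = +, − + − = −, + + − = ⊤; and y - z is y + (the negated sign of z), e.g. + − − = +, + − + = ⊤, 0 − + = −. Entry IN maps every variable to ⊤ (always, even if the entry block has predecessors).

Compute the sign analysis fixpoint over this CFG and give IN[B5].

Fixpoint table:
  B0:  IN=(all ⊤)  OUT=(all ⊤)
  B1:  IN=(all ⊤)  OUT={d:+; rest ⊤}
  B2:  IN={d:+; rest ⊤}  OUT={c:-, d:+; rest ⊤}
  B3:  IN={c:-, d:+; rest ⊤}  OUT={b:+, c:-; rest ⊤}
  B4:  IN={b:+, c:-; rest ⊤}  OUT={c:-; rest ⊤}
  B5:  IN={c:-; rest ⊤}  OUT={c:-; rest ⊤}

Merge at B5: IN[B5] = OUT[B4] = {a: ⊤, b: ⊤, c: -, d: ⊤, e: ⊤, f: ⊤}

Answer: {a: ⊤, b: ⊤, c: -, d: ⊤, e: ⊤, f: ⊤}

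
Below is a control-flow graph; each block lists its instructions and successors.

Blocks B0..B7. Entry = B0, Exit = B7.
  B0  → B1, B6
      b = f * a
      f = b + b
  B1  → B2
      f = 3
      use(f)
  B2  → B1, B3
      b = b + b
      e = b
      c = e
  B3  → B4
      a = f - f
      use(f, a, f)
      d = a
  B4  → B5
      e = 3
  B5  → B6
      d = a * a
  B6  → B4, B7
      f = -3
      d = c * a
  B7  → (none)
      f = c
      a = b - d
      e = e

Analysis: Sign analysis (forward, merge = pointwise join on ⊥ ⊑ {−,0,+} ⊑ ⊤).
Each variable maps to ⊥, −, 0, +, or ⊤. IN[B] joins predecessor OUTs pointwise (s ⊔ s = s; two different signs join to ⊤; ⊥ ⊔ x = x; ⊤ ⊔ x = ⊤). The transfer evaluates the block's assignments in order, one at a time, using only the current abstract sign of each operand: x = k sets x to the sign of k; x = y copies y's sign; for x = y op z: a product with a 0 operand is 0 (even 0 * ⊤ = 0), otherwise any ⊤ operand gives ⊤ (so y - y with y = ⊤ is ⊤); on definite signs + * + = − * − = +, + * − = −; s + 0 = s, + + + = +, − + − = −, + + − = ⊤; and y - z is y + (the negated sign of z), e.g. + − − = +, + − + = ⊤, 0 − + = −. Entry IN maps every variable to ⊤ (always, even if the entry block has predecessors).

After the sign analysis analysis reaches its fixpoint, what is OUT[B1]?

Fixpoint table:
  B0: | IN=(all ⊤) | OUT=(all ⊤)
  B1: | IN=(all ⊤) | OUT={f:+; rest ⊤}
  B2: | IN={f:+; rest ⊤} | OUT={f:+; rest ⊤}
  B3: | IN={f:+; rest ⊤} | OUT={f:+; rest ⊤}
  B4: | IN=(all ⊤) | OUT={e:+; rest ⊤}
  B5: | IN={e:+; rest ⊤} | OUT={e:+; rest ⊤}
  B6: | IN=(all ⊤) | OUT={f:-; rest ⊤}
  B7: | IN={f:-; rest ⊤} | OUT=(all ⊤)

Merge at B1: IN[B1] = OUT[B0] ⊔ OUT[B2] = {a: ⊤, b: ⊤, c: ⊤, d: ⊤, e: ⊤, f: ⊤}
Applying B1's transfer function to that IN value gives OUT[B1] (row B1 above).

Answer: {a: ⊤, b: ⊤, c: ⊤, d: ⊤, e: ⊤, f: +}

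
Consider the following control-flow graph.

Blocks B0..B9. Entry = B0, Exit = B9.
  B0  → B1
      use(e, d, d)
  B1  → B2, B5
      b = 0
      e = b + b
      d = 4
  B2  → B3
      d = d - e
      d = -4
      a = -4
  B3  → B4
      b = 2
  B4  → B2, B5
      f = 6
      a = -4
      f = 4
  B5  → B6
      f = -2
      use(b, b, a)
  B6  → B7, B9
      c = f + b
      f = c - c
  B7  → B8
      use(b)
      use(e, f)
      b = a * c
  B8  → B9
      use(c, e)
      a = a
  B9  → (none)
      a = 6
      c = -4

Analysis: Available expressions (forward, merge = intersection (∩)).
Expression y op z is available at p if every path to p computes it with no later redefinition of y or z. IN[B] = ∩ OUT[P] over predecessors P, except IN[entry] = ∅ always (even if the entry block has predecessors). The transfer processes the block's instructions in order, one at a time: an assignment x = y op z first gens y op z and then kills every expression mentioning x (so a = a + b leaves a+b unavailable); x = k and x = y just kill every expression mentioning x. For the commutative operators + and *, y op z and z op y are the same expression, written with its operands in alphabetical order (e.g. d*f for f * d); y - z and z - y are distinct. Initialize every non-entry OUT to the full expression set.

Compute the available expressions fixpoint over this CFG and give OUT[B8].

Answer: {c-c}

Working:
Converged values:
  B0:  IN={}  OUT={}
  B1:  IN={}  OUT={b+b}
  B2:  IN={}  OUT={}
  B3:  IN={}  OUT={}
  B4:  IN={}  OUT={}
  B5:  IN={}  OUT={}
  B6:  IN={}  OUT={c-c}
  B7:  IN={c-c}  OUT={a*c, c-c}
  B8:  IN={a*c, c-c}  OUT={c-c}
  B9:  IN={c-c}  OUT={}

Merge at B8: IN[B8] = OUT[B7] = {a*c, c-c}
Applying B8's transfer function to that IN value gives OUT[B8] (row B8 above).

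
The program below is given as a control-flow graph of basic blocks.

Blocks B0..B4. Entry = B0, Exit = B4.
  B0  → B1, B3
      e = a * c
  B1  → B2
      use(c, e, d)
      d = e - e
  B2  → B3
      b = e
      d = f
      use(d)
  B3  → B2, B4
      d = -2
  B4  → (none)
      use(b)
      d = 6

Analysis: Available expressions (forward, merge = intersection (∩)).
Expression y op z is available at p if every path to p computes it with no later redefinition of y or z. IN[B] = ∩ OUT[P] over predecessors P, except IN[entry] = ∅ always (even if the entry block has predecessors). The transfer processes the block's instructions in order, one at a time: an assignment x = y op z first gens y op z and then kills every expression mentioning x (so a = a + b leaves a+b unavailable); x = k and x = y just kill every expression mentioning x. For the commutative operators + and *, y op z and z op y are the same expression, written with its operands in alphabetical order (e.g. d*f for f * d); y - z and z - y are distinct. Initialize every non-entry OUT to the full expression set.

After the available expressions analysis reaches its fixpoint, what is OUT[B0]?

Converged values:
  B0:   IN={}   OUT={a*c}
  B1:   IN={a*c}   OUT={a*c, e-e}
  B2:   IN={a*c}   OUT={a*c}
  B3:   IN={a*c}   OUT={a*c}
  B4:   IN={a*c}   OUT={a*c}

B0 is the boundary node: IN[B0] = {}
Applying B0's transfer function to that IN value gives OUT[B0] (row B0 above).

Answer: {a*c}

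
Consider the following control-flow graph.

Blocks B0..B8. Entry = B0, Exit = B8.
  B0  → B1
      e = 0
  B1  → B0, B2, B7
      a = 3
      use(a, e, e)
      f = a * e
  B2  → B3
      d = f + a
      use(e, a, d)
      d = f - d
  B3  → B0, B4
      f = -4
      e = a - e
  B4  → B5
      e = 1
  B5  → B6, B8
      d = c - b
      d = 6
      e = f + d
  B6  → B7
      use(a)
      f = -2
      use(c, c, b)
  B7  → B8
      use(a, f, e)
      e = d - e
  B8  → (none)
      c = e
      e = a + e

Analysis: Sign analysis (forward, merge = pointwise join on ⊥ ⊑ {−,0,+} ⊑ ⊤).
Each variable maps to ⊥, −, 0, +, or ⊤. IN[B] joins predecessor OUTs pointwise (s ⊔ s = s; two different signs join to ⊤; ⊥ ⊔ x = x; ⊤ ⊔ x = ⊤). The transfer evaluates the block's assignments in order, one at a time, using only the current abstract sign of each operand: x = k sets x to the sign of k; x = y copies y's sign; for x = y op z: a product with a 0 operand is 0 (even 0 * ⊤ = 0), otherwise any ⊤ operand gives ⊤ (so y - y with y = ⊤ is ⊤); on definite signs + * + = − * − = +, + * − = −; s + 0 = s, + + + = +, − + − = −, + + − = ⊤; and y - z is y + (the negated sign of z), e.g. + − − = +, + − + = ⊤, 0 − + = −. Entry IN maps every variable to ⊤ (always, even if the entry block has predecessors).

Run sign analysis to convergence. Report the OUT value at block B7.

Answer: {a: +, b: ⊤, c: ⊤, d: ⊤, e: ⊤, f: ⊤}

Derivation:
Converged values:
  B0:  IN=(all ⊤)  OUT={e:0; rest ⊤}
  B1:  IN={e:0; rest ⊤}  OUT={a:+, e:0, f:0; rest ⊤}
  B2:  IN={a:+, e:0, f:0; rest ⊤}  OUT={a:+, d:-, e:0, f:0; rest ⊤}
  B3:  IN={a:+, d:-, e:0, f:0; rest ⊤}  OUT={a:+, d:-, e:+, f:-; rest ⊤}
  B4:  IN={a:+, d:-, e:+, f:-; rest ⊤}  OUT={a:+, d:-, e:+, f:-; rest ⊤}
  B5:  IN={a:+, d:-, e:+, f:-; rest ⊤}  OUT={a:+, d:+, f:-; rest ⊤}
  B6:  IN={a:+, d:+, f:-; rest ⊤}  OUT={a:+, d:+, f:-; rest ⊤}
  B7:  IN={a:+; rest ⊤}  OUT={a:+; rest ⊤}
  B8:  IN={a:+; rest ⊤}  OUT={a:+; rest ⊤}

Merge at B7: IN[B7] = OUT[B1] ⊔ OUT[B6] = {a: +, b: ⊤, c: ⊤, d: ⊤, e: ⊤, f: ⊤}
Applying B7's transfer function to that IN value gives OUT[B7] (row B7 above).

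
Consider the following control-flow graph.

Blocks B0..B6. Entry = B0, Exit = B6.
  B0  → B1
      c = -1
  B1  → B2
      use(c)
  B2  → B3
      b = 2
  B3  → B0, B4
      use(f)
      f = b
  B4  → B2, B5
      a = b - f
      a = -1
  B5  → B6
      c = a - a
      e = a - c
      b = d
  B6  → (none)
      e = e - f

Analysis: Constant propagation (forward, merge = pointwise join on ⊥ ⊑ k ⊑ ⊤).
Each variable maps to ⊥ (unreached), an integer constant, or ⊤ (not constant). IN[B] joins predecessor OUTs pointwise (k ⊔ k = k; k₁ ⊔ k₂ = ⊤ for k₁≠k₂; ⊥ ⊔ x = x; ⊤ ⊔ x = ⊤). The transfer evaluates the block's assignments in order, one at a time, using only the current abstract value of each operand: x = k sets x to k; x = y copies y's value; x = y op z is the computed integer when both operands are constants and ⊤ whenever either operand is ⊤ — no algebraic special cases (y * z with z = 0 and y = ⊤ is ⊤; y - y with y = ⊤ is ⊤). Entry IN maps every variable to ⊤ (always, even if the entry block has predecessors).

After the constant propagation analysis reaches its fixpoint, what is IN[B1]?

Answer: {a: ⊤, b: ⊤, c: -1, d: ⊤, e: ⊤, f: ⊤}

Working:
Per-block solution:
  B0:  IN=(all ⊤)  OUT={c:-1; rest ⊤}
  B1:  IN={c:-1; rest ⊤}  OUT={c:-1; rest ⊤}
  B2:  IN={c:-1; rest ⊤}  OUT={b:2, c:-1; rest ⊤}
  B3:  IN={b:2, c:-1; rest ⊤}  OUT={b:2, c:-1, f:2; rest ⊤}
  B4:  IN={b:2, c:-1, f:2; rest ⊤}  OUT={a:-1, b:2, c:-1, f:2; rest ⊤}
  B5:  IN={a:-1, b:2, c:-1, f:2; rest ⊤}  OUT={a:-1, c:0, e:-1, f:2; rest ⊤}
  B6:  IN={a:-1, c:0, e:-1, f:2; rest ⊤}  OUT={a:-1, c:0, e:-3, f:2; rest ⊤}

Merge at B1: IN[B1] = OUT[B0] = {a: ⊤, b: ⊤, c: -1, d: ⊤, e: ⊤, f: ⊤}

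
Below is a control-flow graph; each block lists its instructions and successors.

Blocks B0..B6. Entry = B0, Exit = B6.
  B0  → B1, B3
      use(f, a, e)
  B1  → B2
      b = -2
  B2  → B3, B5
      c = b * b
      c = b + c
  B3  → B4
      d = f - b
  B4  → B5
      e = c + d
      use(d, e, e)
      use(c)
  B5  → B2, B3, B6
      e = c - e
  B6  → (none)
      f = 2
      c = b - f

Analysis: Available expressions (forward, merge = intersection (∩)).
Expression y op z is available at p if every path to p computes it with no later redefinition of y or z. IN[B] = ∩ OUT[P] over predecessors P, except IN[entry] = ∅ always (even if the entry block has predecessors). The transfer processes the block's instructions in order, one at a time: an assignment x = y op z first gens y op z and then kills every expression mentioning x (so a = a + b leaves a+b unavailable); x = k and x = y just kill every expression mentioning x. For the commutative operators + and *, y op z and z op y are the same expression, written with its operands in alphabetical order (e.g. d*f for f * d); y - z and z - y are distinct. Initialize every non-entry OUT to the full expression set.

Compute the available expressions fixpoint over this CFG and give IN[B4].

Converged values:
  B0: | IN={} | OUT={}
  B1: | IN={} | OUT={}
  B2: | IN={} | OUT={b*b}
  B3: | IN={} | OUT={f-b}
  B4: | IN={f-b} | OUT={c+d, f-b}
  B5: | IN={} | OUT={}
  B6: | IN={} | OUT={b-f}

Merge at B4: IN[B4] = OUT[B3] = {f-b}

Answer: {f-b}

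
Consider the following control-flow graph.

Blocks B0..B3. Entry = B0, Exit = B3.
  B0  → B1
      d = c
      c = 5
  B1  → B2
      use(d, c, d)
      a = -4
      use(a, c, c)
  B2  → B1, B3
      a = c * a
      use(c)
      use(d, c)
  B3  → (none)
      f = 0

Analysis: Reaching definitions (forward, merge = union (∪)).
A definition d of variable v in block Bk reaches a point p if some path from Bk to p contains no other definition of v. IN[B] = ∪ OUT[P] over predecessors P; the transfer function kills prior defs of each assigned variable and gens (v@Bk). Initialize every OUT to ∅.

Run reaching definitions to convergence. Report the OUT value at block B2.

Per-block solution:
  B0:   IN={}   OUT={c@B0, d@B0}
  B1:   IN={a@B2, c@B0, d@B0}   OUT={a@B1, c@B0, d@B0}
  B2:   IN={a@B1, c@B0, d@B0}   OUT={a@B2, c@B0, d@B0}
  B3:   IN={a@B2, c@B0, d@B0}   OUT={a@B2, c@B0, d@B0, f@B3}

Merge at B2: IN[B2] = OUT[B1] = {a@B1, c@B0, d@B0}
Applying B2's transfer function to that IN value gives OUT[B2] (row B2 above).

Answer: {a@B2, c@B0, d@B0}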